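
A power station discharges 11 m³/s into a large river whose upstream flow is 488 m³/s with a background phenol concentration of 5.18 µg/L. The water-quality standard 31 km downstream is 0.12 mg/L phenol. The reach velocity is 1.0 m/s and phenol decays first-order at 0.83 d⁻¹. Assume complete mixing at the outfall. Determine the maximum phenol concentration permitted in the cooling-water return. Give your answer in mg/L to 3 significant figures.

5.18 µg/L = 0.00518 mg/L.
Travel time to the compliance point: t = 3.1e+04/1.0 = 3.1e+04 s = 0.3588 d; decay factor exp(−0.83·0.3588) = 0.7424.
So the concentration just after mixing may be at most 0.12/0.7424 = 0.1616 mg/L.
Mass balance: 0.1616·499 = 11·Cₑ + 488·0.00518.
Cₑ = (80.65 − 2.528) / 11 = 7.102 mg/L.

7.10 mg/L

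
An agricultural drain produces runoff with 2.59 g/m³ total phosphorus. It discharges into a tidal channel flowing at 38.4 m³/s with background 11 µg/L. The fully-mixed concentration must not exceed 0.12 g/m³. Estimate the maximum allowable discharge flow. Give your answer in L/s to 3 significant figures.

11 µg/L = 0.011 mg/L.
Mass balance at complete mixing: C_std·(Q_w + Q_r) = Q_w·C_e + Q_r·C_b.
Rearranging, Q_w = Q_r·(C_std − C_b)/(C_e − C_std) = 38.4·(0.12 − 0.011) / (2.59 − 0.12) = 1.695 m³/s.
= 1695 L/s.

1690 L/s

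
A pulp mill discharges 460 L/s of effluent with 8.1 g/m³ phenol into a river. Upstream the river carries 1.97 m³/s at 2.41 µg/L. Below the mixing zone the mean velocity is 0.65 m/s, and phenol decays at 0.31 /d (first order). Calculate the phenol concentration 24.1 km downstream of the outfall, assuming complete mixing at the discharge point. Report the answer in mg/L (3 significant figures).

460 L/s = 0.46 m³/s.
2.41 µg/L = 0.00241 mg/L.
After complete mixing, C₀ = (0.46·8.1 + 1.97·0.00241) / 2.43 = 1.535 mg/L.
Travel time t = 2.41e+04 m / 0.65 m/s = 3.708e+04 s = 0.4291 d.
C = 1.535·exp(−0.31·0.4291) = 1.535·0.8754 = 1.344 mg/L.

1.34 mg/L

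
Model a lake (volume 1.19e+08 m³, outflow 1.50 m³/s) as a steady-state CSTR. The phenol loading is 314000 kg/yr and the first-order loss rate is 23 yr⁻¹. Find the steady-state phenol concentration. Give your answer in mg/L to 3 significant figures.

0.113 mg/L

Outflow Q = 1.50 m³/s × 3.156e+07 s/yr = 4.734e+07 m³/yr.
Steady-state CSTR mass balance: W = Q·C + k·V·C, so C = W/(Q + kV).
Q + kV = 4.734e+07 + 23·1.19e+08 = 2.784e+09 m³/yr.
C = 314000/2.784e+09 = 0.0001128 kg/m³ = 0.1128 mg/L.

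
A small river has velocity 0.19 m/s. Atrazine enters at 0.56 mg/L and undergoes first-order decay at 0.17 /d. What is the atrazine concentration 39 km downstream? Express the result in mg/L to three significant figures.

0.374 mg/L

Travel time t = 39 km / 0.19 m/s = 3.9e+04/0.19 = 2.053e+05 s = 2.376 d.
First-order decay: C = 0.56·exp(−0.17·2.376) = 0.56·0.6677 = 0.3739 mg/L.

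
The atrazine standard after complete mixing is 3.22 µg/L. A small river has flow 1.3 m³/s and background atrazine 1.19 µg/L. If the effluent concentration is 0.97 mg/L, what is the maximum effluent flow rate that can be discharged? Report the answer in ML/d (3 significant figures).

0.236 ML/d

1.19 µg/L = 0.00119 mg/L.
3.22 µg/L = 0.00322 mg/L.
Mass balance at complete mixing: C_std·(Q_w + Q_r) = Q_w·C_e + Q_r·C_b.
Rearranging, Q_w = Q_r·(C_std − C_b)/(C_e − C_std) = 1.3·(0.00322 − 0.00119) / (0.97 − 0.00322) = 0.00273 m³/s.
= 0.2358 ML/d.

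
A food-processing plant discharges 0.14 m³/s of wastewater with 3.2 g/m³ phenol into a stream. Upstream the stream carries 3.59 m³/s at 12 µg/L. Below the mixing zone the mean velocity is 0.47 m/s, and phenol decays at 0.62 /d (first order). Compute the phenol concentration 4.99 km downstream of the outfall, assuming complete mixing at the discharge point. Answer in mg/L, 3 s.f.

12 µg/L = 0.012 mg/L.
After complete mixing, C₀ = (0.14·3.2 + 3.59·0.012) / 3.73 = 0.1317 mg/L.
Travel time t = 4990 m / 0.47 m/s = 1.062e+04 s = 0.1229 d.
C = 0.1317·exp(−0.62·0.1229) = 0.1317·0.9266 = 0.122 mg/L.

0.122 mg/L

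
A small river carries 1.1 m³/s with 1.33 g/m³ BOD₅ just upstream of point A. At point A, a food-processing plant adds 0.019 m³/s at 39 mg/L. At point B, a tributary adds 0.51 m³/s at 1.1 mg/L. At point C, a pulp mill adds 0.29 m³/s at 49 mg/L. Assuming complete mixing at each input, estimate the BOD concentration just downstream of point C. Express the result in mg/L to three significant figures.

8.85 mg/L

After input A: C = (1.1·1.33 + 0.019·39) / 1.119 = 1.97 mg/L.
After input B: C = (1.119·1.97 + 0.51·1.1) / 1.629 = 1.697 mg/L.
After input C: C = (1.629·1.697 + 0.29·49) / 1.919 = 8.846 mg/L.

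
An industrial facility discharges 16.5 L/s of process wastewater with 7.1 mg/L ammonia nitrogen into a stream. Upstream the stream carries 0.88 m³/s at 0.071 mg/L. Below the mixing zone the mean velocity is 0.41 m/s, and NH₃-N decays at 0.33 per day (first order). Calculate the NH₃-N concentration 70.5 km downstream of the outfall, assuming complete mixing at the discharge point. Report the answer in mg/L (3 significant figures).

0.104 mg/L

16.5 L/s = 0.0165 m³/s.
After complete mixing, C₀ = (0.0165·7.1 + 0.88·0.071) / 0.8965 = 0.2004 mg/L.
Travel time t = 7.05e+04 m / 0.41 m/s = 1.72e+05 s = 1.99 d.
C = 0.2004·exp(−0.33·1.99) = 0.2004·0.5185 = 0.1039 mg/L.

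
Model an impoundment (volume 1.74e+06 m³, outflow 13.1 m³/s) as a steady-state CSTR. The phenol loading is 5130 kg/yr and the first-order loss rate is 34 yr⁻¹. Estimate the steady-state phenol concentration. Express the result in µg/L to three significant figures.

10.9 µg/L

Outflow Q = 13.1 m³/s × 3.156e+07 s/yr = 4.134e+08 m³/yr.
Steady-state CSTR mass balance: W = Q·C + k·V·C, so C = W/(Q + kV).
Q + kV = 4.134e+08 + 34·1.74e+06 = 4.726e+08 m³/yr.
C = 5130/4.726e+08 = 1.086e-05 kg/m³ = 0.01086 mg/L = 10.86 µg/L.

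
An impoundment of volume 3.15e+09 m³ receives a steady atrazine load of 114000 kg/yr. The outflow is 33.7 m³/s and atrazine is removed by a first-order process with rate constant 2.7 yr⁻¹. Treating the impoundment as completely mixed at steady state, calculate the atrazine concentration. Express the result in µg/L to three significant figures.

Outflow Q = 33.7 m³/s × 3.156e+07 s/yr = 1.063e+09 m³/yr.
Steady-state CSTR mass balance: W = Q·C + k·V·C, so C = W/(Q + kV).
Q + kV = 1.063e+09 + 2.7·3.15e+09 = 9.568e+09 m³/yr.
C = 114000/9.568e+09 = 1.191e-05 kg/m³ = 0.01191 mg/L = 11.91 µg/L.

11.9 µg/L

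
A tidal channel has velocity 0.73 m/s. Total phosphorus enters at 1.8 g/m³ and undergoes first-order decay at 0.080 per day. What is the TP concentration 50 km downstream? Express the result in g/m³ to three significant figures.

1.69 g/m³

Travel time t = 50 km / 0.73 m/s = 5e+04/0.73 = 6.849e+04 s = 0.7927 d.
First-order decay: C = 1.8·exp(−0.080·0.7927) = 1.8·0.9385 = 1.689 g/m³.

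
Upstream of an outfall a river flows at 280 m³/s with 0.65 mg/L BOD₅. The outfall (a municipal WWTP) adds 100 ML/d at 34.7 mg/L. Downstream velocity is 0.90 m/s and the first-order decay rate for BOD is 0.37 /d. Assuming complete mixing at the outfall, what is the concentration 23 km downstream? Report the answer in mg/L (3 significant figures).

100 ML/d = 1.157 m³/s.
After complete mixing, C₀ = (1.157·34.7 + 280·0.65) / 281.2 = 0.7902 mg/L.
Travel time t = 2.3e+04 m / 0.90 m/s = 2.556e+04 s = 0.2958 d.
C = 0.7902·exp(−0.37·0.2958) = 0.7902·0.8963 = 0.7083 mg/L.

0.708 mg/L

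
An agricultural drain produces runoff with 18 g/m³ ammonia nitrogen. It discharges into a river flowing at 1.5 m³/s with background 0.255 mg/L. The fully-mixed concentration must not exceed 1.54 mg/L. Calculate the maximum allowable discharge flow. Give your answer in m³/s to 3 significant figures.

Mass balance at complete mixing: C_std·(Q_w + Q_r) = Q_w·C_e + Q_r·C_b.
Rearranging, Q_w = Q_r·(C_std − C_b)/(C_e − C_std) = 1.5·(1.54 − 0.255) / (18 − 1.54) = 0.1171 m³/s.

0.117 m³/s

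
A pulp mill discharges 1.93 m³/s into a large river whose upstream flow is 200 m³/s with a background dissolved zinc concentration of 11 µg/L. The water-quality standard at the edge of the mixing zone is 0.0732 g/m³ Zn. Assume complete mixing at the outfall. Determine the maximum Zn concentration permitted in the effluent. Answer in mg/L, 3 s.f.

6.52 mg/L

11 µg/L = 0.011 mg/L.
Mass balance: 0.0732·201.9 = 1.93·Cₑ + 200·0.011.
Cₑ = (14.78 − 2.2) / 1.93 = 6.519 mg/L.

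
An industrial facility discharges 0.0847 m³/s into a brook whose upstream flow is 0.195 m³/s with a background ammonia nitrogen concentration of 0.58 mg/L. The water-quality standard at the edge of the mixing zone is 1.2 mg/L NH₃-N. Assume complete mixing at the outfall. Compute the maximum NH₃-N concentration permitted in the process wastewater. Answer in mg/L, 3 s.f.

2.63 mg/L

Mass balance: 1.2·0.2797 = 0.0847·Cₑ + 0.195·0.58.
Cₑ = (0.3356 − 0.1131) / 0.0847 = 2.627 mg/L.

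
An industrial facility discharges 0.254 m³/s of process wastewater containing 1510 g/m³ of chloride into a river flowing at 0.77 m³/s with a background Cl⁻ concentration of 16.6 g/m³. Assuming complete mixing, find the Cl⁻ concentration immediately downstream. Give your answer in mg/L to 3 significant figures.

Conservation of mass across the mixing zone: C = (0.254·1510 + 0.77·16.6) / (0.254 + 0.77) = 396.3/1.024 = 387 mg/L.

387 mg/L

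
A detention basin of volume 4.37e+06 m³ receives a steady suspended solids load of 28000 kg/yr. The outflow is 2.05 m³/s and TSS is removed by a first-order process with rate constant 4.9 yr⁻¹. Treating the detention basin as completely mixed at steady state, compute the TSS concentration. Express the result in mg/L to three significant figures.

0.325 mg/L

Outflow Q = 2.05 m³/s × 3.156e+07 s/yr = 6.469e+07 m³/yr.
Steady-state CSTR mass balance: W = Q·C + k·V·C, so C = W/(Q + kV).
Q + kV = 6.469e+07 + 4.9·4.37e+06 = 8.611e+07 m³/yr.
C = 28000/8.611e+07 = 0.0003252 kg/m³ = 0.3252 mg/L.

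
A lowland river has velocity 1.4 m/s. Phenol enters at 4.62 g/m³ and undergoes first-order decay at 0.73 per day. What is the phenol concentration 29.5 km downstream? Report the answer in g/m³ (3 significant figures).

3.87 g/m³

Travel time t = 29.5 km / 1.4 m/s = 2.95e+04/1.4 = 2.107e+04 s = 0.2439 d.
First-order decay: C = 4.62·exp(−0.73·0.2439) = 4.62·0.8369 = 3.867 g/m³.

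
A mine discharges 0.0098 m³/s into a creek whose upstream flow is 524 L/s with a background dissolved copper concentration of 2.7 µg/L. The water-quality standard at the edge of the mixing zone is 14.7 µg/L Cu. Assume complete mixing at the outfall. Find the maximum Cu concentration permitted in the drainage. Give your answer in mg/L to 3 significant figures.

0.656 mg/L

524 L/s = 0.524 m³/s.
2.7 µg/L = 0.0027 mg/L.
14.7 µg/L = 0.0147 mg/L.
Mass balance: 0.0147·0.5338 = 0.0098·Cₑ + 0.524·0.0027.
Cₑ = (0.007847 − 0.001415) / 0.0098 = 0.6563 mg/L.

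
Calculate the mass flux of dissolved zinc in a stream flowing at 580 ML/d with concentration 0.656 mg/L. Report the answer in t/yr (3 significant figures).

139 t/yr

580 ML/d = 6.713 m³/s.
Mass flux = Q·C = 6.713 m³/s × 0.656 g/m³ = 4.404 g/s.
= 4.404 g/s × 31.56 = 139 t/yr.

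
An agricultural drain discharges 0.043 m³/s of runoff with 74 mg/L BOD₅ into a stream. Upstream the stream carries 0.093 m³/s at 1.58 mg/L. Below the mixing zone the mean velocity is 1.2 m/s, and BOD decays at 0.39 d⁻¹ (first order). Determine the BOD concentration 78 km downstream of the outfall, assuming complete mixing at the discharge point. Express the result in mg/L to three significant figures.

After complete mixing, C₀ = (0.043·74 + 0.093·1.58) / 0.136 = 24.48 mg/L.
Travel time t = 7.8e+04 m / 1.2 m/s = 6.5e+04 s = 0.7523 d.
C = 24.48·exp(−0.39·0.7523) = 24.48·0.7457 = 18.25 mg/L.

18.3 mg/L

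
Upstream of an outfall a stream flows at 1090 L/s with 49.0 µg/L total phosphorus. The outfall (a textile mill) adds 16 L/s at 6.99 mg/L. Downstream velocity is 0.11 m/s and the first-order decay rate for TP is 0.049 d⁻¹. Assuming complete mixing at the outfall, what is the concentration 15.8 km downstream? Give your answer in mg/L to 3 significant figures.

16 L/s = 0.016 m³/s.
1090 L/s = 1.09 m³/s.
49.0 µg/L = 0.049 mg/L.
After complete mixing, C₀ = (0.016·6.99 + 1.09·0.049) / 1.106 = 0.1494 mg/L.
Travel time t = 1.58e+04 m / 0.11 m/s = 1.436e+05 s = 1.662 d.
C = 0.1494·exp(−0.049·1.662) = 0.1494·0.9218 = 0.1377 mg/L.

0.138 mg/L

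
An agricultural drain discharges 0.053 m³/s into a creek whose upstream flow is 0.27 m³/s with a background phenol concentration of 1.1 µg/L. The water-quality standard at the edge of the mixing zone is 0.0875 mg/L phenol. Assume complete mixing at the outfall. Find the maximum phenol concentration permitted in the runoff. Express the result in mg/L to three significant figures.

0.528 mg/L

1.1 µg/L = 0.0011 mg/L.
Mass balance: 0.0875·0.323 = 0.053·Cₑ + 0.27·0.0011.
Cₑ = (0.02826 − 0.000297) / 0.053 = 0.5277 mg/L.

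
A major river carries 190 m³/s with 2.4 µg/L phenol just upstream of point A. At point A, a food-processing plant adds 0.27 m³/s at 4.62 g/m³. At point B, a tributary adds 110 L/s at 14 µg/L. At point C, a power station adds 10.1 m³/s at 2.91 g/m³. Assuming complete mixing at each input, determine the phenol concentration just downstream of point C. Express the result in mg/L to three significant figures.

0.155 mg/L

2.4 µg/L = 0.0024 mg/L.
After input A: C = (190·0.0024 + 0.27·4.62) / 190.3 = 0.008953 mg/L.
110 L/s = 0.11 m³/s.
14 µg/L = 0.014 mg/L.
After input B: C = (190.3·0.008953 + 0.11·0.014) / 190.4 = 0.008955 mg/L.
After input C: C = (190.4·0.008955 + 10.1·2.91) / 200.5 = 0.1551 mg/L.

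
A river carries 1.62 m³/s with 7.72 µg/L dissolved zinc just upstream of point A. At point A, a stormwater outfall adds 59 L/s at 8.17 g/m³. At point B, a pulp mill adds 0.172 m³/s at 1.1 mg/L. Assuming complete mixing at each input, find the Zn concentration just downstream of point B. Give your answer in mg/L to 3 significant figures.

7.72 µg/L = 0.00772 mg/L.
59 L/s = 0.059 m³/s.
After input A: C = (1.62·0.00772 + 0.059·8.17) / 1.679 = 0.2945 mg/L.
After input B: C = (1.679·0.2945 + 0.172·1.1) / 1.851 = 0.3694 mg/L.

0.369 mg/L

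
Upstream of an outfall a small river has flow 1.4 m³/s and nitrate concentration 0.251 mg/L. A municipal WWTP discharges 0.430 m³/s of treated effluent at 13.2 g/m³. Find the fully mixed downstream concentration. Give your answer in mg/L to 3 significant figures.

3.29 mg/L

By mass balance at complete mixing, C = (0.43·13.2 + 1.4·0.251) / (0.43 + 1.4) = 6.027/1.83 = 3.294 mg/L.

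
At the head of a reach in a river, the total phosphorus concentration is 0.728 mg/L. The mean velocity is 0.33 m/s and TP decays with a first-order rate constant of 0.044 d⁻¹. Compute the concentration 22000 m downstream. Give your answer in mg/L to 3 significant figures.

Travel time t = 22000 m / 0.33 m/s = 2.2e+04/0.33 = 6.667e+04 s = 0.7716 d.
First-order decay: C = 0.728·exp(−0.044·0.7716) = 0.728·0.9666 = 0.7037 mg/L.

0.704 mg/L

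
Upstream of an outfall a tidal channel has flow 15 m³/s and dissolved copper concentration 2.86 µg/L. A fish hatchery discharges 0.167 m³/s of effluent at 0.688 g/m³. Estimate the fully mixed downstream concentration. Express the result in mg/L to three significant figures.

2.86 µg/L = 0.00286 mg/L.
Conservation of mass across the mixing zone: C = (0.167·0.688 + 15·0.00286) / (0.167 + 15) = 0.1578/15.17 = 0.0104 mg/L.

0.0104 mg/L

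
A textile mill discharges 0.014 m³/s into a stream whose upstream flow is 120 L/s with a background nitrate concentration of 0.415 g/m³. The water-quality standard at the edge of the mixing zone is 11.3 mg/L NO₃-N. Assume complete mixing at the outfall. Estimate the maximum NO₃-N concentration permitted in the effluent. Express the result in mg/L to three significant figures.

120 L/s = 0.12 m³/s.
Mass balance: 11.3·0.134 = 0.014·Cₑ + 0.12·0.415.
Cₑ = (1.514 − 0.0498) / 0.014 = 104.6 mg/L.

105 mg/L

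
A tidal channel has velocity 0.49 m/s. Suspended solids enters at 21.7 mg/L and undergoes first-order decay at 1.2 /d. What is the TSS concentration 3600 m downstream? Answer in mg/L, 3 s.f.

Travel time t = 3600 m / 0.49 m/s = 3600/0.49 = 7347 s = 0.08503 d.
First-order decay: C = 21.7·exp(−1.2·0.08503) = 21.7·0.903 = 19.59 mg/L.

19.6 mg/L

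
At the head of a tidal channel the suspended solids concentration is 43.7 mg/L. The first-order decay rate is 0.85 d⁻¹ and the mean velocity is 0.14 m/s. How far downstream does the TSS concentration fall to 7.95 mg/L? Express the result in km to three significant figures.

From C = C₀·e^(−kt), t = ln(C₀/C)/k = ln(43.7/7.95)/0.85 = 1.704/0.85 = 2.005 d.
Distance = v·t = 0.14 m/s × 1.732e+05 s = 2.425e+04 m = 24.25 km.

24.3 km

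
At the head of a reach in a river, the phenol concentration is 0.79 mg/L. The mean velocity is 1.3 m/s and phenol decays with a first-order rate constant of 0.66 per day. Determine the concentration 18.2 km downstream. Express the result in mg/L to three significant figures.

Travel time t = 18.2 km / 1.3 m/s = 1.82e+04/1.3 = 1.4e+04 s = 0.162 d.
First-order decay: C = 0.79·exp(−0.66·0.162) = 0.79·0.8986 = 0.7099 mg/L.

0.710 mg/L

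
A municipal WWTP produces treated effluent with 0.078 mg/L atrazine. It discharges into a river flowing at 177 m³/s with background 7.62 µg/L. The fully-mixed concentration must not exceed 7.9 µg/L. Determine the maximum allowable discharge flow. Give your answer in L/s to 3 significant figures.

7.62 µg/L = 0.00762 mg/L.
7.9 µg/L = 0.0079 mg/L.
Mass balance at complete mixing: C_std·(Q_w + Q_r) = Q_w·C_e + Q_r·C_b.
Rearranging, Q_w = Q_r·(C_std − C_b)/(C_e − C_std) = 177·(0.0079 − 0.00762) / (0.078 − 0.0079) = 0.707 m³/s.
= 707 L/s.

707 L/s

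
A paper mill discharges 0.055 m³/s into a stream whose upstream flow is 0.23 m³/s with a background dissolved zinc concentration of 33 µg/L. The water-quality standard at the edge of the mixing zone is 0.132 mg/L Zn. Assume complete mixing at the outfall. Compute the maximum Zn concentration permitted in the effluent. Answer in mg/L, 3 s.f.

33 µg/L = 0.033 mg/L.
Mass balance: 0.132·0.285 = 0.055·Cₑ + 0.23·0.033.
Cₑ = (0.03762 − 0.00759) / 0.055 = 0.546 mg/L.

0.546 mg/L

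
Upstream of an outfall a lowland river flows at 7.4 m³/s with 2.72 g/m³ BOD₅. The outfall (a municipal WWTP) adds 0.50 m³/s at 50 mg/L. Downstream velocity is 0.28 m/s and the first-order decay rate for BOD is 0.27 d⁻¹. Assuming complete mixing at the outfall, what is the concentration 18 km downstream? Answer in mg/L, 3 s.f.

After complete mixing, C₀ = (0.5·50 + 7.4·2.72) / 7.9 = 5.712 mg/L.
Travel time t = 1.8e+04 m / 0.28 m/s = 6.429e+04 s = 0.744 d.
C = 5.712·exp(−0.27·0.744) = 5.712·0.818 = 4.673 mg/L.

4.67 mg/L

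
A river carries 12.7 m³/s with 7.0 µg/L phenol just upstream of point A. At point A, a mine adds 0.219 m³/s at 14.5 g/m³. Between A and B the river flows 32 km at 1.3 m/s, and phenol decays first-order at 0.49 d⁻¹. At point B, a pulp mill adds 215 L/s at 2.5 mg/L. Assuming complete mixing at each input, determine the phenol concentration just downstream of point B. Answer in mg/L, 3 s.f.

0.257 mg/L

7.0 µg/L = 0.007 mg/L.
After input A: C = (12.7·0.007 + 0.219·14.5) / 12.92 = 0.2527 mg/L.
Over the 32 km reach to input B (t = 2.462e+04 s = 0.2849 d), decay gives C = 0.2527·exp(−0.49·0.2849) = 0.2198 mg/L.
215 L/s = 0.215 m³/s.
After input B: C = (12.92·0.2198 + 0.215·2.5) / 13.13 = 0.2571 mg/L.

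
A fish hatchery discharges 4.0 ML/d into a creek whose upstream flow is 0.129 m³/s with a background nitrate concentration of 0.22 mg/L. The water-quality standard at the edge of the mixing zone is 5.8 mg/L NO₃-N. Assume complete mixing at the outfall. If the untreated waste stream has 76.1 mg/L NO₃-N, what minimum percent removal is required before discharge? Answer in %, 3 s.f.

71.9 %

4.0 ML/d = 0.0463 m³/s.
Mass balance: 5.8·0.1753 = 0.0463·Cₑ + 0.129·0.22.
Cₑ = (1.017 − 0.02838) / 0.0463 = 21.35 mg/L.
Required removal = 1 − 21.35/76.1 = 71.95 %.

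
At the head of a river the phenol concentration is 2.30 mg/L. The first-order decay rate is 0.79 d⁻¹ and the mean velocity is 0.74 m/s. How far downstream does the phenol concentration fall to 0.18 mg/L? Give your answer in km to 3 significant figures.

From C = C₀·e^(−kt), t = ln(C₀/C)/k = ln(2.30/0.18)/0.79 = 2.548/0.79 = 3.225 d.
Distance = v·t = 0.74 m/s × 2.786e+05 s = 2.062e+05 m = 206.2 km.

206 km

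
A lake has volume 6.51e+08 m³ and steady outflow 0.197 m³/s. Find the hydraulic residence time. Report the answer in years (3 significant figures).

Q = 0.197 m³/s × 3.156e+07 s/yr = 6.217e+06 m³/yr.
Hydraulic residence time τ = V/Q = 6.51e+08/6.217e+06 = 104.7 yr.

105 yr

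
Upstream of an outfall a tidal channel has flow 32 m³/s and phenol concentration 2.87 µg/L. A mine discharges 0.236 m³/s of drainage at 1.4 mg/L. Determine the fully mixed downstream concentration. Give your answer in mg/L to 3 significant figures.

0.0131 mg/L

2.87 µg/L = 0.00287 mg/L.
By mass balance at complete mixing, C = (0.236·1.4 + 32·0.00287) / (0.236 + 32) = 0.4222/32.24 = 0.0131 mg/L.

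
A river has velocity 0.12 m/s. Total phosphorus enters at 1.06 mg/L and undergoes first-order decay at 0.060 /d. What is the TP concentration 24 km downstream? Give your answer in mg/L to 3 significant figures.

Travel time t = 24 km / 0.12 m/s = 2.4e+04/0.12 = 2e+05 s = 2.315 d.
First-order decay: C = 1.06·exp(−0.060·2.315) = 1.06·0.8703 = 0.9225 mg/L.

0.923 mg/L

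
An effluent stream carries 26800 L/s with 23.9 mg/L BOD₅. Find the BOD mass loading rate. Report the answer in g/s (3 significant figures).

641 g/s

26800 L/s = 26.8 m³/s.
Mass flux = Q·C = 26.8 m³/s × 23.9 g/m³ = 640.5 g/s.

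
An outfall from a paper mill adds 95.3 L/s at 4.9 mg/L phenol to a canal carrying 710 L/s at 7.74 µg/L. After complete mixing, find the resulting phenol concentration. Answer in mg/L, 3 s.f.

95.3 L/s = 0.0953 m³/s.
710 L/s = 0.71 m³/s.
7.74 µg/L = 0.00774 mg/L.
By mass balance at complete mixing, C = (0.0953·4.9 + 0.71·0.00774) / (0.0953 + 0.71) = 0.4725/0.8053 = 0.5867 mg/L.

0.587 mg/L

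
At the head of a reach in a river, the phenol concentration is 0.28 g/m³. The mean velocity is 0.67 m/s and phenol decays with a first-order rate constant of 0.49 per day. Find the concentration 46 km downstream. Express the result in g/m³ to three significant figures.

Travel time t = 46 km / 0.67 m/s = 4.6e+04/0.67 = 6.866e+04 s = 0.7946 d.
First-order decay: C = 0.28·exp(−0.49·0.7946) = 0.28·0.6775 = 0.1897 g/m³.

0.190 g/m³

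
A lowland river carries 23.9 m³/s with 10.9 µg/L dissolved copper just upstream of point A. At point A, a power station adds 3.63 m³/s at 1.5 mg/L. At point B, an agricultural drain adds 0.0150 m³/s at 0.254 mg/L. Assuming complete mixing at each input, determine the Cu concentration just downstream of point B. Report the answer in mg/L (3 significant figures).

10.9 µg/L = 0.0109 mg/L.
After input A: C = (23.9·0.0109 + 3.63·1.5) / 27.53 = 0.2072 mg/L.
After input B: C = (27.53·0.2072 + 0.015·0.254) / 27.54 = 0.2073 mg/L.

0.207 mg/L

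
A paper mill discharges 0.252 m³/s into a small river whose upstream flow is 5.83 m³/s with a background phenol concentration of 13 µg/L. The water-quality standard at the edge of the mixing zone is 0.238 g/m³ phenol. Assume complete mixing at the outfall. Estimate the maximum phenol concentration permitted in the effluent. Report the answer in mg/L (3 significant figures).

5.44 mg/L

13 µg/L = 0.013 mg/L.
Mass balance: 0.238·6.082 = 0.252·Cₑ + 5.83·0.013.
Cₑ = (1.448 − 0.07579) / 0.252 = 5.443 mg/L.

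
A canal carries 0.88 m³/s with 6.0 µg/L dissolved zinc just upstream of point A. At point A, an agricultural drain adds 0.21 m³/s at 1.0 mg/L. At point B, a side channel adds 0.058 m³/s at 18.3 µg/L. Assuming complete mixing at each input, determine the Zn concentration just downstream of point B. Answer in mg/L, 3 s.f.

6.0 µg/L = 0.006 mg/L.
After input A: C = (0.88·0.006 + 0.21·1) / 1.09 = 0.1975 mg/L.
18.3 µg/L = 0.0183 mg/L.
After input B: C = (1.09·0.1975 + 0.058·0.0183) / 1.148 = 0.1885 mg/L.

0.188 mg/L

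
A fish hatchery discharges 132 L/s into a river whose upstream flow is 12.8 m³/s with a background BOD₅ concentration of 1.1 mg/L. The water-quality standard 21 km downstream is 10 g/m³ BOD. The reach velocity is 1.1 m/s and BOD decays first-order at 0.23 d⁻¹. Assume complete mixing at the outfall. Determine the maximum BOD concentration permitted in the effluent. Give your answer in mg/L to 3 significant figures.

132 L/s = 0.132 m³/s.
Travel time to the compliance point: t = 2.1e+04/1.1 = 1.909e+04 s = 0.221 d; decay factor exp(−0.23·0.221) = 0.9504.
So the concentration just after mixing may be at most 10/0.9504 = 10.52 mg/L.
Mass balance: 10.52·12.93 = 0.132·Cₑ + 12.8·1.1.
Cₑ = (136.1 − 14.08) / 0.132 = 924.1 mg/L.

924 mg/L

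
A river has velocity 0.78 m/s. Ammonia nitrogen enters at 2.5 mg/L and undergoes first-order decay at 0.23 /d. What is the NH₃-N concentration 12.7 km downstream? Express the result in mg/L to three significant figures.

2.39 mg/L

Travel time t = 12.7 km / 0.78 m/s = 1.27e+04/0.78 = 1.628e+04 s = 0.1884 d.
First-order decay: C = 2.5·exp(−0.23·0.1884) = 2.5·0.9576 = 2.394 mg/L.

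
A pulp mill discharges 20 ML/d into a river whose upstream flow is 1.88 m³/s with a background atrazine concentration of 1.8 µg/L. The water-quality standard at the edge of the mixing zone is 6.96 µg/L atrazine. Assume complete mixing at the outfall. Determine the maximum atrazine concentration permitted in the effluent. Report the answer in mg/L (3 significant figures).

20 ML/d = 0.2315 m³/s.
1.8 µg/L = 0.0018 mg/L.
6.96 µg/L = 0.00696 mg/L.
Mass balance: 0.00696·2.111 = 0.2315·Cₑ + 1.88·0.0018.
Cₑ = (0.0147 − 0.003384) / 0.2315 = 0.04887 mg/L.

0.0489 mg/L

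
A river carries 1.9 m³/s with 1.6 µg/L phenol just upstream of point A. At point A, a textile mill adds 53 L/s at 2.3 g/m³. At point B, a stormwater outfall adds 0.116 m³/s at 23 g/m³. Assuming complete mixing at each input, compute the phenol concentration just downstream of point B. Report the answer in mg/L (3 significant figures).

1.6 µg/L = 0.0016 mg/L.
53 L/s = 0.053 m³/s.
After input A: C = (1.9·0.0016 + 0.053·2.3) / 1.953 = 0.06397 mg/L.
After input B: C = (1.953·0.06397 + 0.116·23) / 2.069 = 1.35 mg/L.

1.35 mg/L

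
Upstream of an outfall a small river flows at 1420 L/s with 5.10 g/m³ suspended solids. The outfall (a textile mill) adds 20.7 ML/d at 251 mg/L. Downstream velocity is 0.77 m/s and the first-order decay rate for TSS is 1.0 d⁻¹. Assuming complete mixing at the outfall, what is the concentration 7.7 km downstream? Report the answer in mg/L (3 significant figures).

20.7 ML/d = 0.2396 m³/s.
1420 L/s = 1.42 m³/s.
After complete mixing, C₀ = (0.2396·251 + 1.42·5.1) / 1.66 = 40.6 mg/L.
Travel time t = 7700 m / 0.77 m/s = 1e+04 s = 0.1157 d.
C = 40.6·exp(−1.0·0.1157) = 40.6·0.8907 = 36.16 mg/L.

36.2 mg/L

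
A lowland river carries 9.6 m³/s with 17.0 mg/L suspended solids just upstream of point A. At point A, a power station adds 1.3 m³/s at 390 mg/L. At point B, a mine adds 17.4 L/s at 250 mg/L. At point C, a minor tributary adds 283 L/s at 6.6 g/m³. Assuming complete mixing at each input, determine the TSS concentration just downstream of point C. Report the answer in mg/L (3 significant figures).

After input A: C = (9.6·17 + 1.3·390) / 10.9 = 61.49 mg/L.
17.4 L/s = 0.0174 m³/s.
After input B: C = (10.9·61.49 + 0.0174·250) / 10.92 = 61.79 mg/L.
283 L/s = 0.283 m³/s.
After input C: C = (10.92·61.79 + 0.283·6.6) / 11.2 = 60.39 mg/L.

60.4 mg/L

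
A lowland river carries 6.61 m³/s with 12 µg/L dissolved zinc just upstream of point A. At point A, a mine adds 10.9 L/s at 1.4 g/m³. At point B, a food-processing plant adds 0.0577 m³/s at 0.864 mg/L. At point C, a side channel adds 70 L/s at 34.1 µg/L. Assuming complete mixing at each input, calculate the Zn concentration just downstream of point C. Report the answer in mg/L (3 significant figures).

0.0218 mg/L

12 µg/L = 0.012 mg/L.
10.9 L/s = 0.0109 m³/s.
After input A: C = (6.61·0.012 + 0.0109·1.4) / 6.621 = 0.01429 mg/L.
After input B: C = (6.621·0.01429 + 0.0577·0.864) / 6.679 = 0.02163 mg/L.
70 L/s = 0.07 m³/s.
34.1 µg/L = 0.0341 mg/L.
After input C: C = (6.679·0.02163 + 0.07·0.0341) / 6.749 = 0.02176 mg/L.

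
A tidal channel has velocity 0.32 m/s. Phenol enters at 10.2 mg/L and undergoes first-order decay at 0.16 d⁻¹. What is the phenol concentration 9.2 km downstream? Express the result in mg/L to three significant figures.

Travel time t = 9.2 km / 0.32 m/s = 9200/0.32 = 2.875e+04 s = 0.3328 d.
First-order decay: C = 10.2·exp(−0.16·0.3328) = 10.2·0.9482 = 9.671 mg/L.

9.67 mg/L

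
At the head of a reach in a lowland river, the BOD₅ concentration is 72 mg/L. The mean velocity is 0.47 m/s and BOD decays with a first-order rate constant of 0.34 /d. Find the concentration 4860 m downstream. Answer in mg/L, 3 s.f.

69.1 mg/L

Travel time t = 4860 m / 0.47 m/s = 4860/0.47 = 1.034e+04 s = 0.1197 d.
First-order decay: C = 72·exp(−0.34·0.1197) = 72·0.9601 = 69.13 mg/L.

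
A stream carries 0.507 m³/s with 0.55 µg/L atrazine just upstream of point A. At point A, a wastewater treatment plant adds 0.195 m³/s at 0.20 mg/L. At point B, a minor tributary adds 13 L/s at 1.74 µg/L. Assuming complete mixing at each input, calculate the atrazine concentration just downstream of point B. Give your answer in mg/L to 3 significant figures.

0.55 µg/L = 0.00055 mg/L.
After input A: C = (0.507·0.00055 + 0.195·0.2) / 0.702 = 0.05595 mg/L.
13 L/s = 0.013 m³/s.
1.74 µg/L = 0.00174 mg/L.
After input B: C = (0.702·0.05595 + 0.013·0.00174) / 0.715 = 0.05497 mg/L.

0.0550 mg/L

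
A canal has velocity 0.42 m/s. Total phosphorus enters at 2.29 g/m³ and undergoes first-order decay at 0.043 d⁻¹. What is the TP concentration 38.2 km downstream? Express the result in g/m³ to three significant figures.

2.19 g/m³

Travel time t = 38.2 km / 0.42 m/s = 3.82e+04/0.42 = 9.095e+04 s = 1.053 d.
First-order decay: C = 2.29·exp(−0.043·1.053) = 2.29·0.9557 = 2.189 g/m³.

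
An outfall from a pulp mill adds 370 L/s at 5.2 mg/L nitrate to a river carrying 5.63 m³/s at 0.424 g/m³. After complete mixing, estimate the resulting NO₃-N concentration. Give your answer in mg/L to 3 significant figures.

370 L/s = 0.37 m³/s.
Flow-weighted mixing gives C = (0.37·5.2 + 5.63·0.424) / (0.37 + 5.63) = 4.311/6 = 0.7185 mg/L.

0.719 mg/L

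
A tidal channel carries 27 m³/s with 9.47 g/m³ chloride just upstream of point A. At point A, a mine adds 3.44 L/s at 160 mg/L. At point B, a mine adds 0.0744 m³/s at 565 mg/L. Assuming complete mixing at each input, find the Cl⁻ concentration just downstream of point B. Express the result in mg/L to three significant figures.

3.44 L/s = 0.00344 m³/s.
After input A: C = (27·9.47 + 0.00344·160) / 27 = 9.489 mg/L.
After input B: C = (27·9.489 + 0.0744·565) / 27.08 = 11.02 mg/L.

11.0 mg/L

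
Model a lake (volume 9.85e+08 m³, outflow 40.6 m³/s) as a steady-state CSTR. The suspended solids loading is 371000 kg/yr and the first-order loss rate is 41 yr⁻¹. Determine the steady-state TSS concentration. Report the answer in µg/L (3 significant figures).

8.90 µg/L

Outflow Q = 40.6 m³/s × 3.156e+07 s/yr = 1.281e+09 m³/yr.
Steady-state CSTR mass balance: W = Q·C + k·V·C, so C = W/(Q + kV).
Q + kV = 1.281e+09 + 41·9.85e+08 = 4.167e+10 m³/yr.
C = 371000/4.167e+10 = 8.904e-06 kg/m³ = 0.008904 mg/L = 8.904 µg/L.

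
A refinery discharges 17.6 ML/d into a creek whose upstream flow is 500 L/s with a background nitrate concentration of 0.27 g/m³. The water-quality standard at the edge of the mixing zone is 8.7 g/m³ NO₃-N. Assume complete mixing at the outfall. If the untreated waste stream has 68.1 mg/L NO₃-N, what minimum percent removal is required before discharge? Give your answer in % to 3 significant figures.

17.6 ML/d = 0.2037 m³/s.
500 L/s = 0.5 m³/s.
Mass balance: 8.7·0.7037 = 0.2037·Cₑ + 0.5·0.27.
Cₑ = (6.122 − 0.135) / 0.2037 = 29.39 mg/L.
Required removal = 1 − 29.39/68.1 = 56.84 %.

56.8 %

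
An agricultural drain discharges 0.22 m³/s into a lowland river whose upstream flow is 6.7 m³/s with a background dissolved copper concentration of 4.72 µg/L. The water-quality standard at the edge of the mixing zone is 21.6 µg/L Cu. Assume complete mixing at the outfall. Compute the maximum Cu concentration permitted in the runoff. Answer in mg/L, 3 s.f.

4.72 µg/L = 0.00472 mg/L.
21.6 µg/L = 0.0216 mg/L.
Mass balance: 0.0216·6.92 = 0.22·Cₑ + 6.7·0.00472.
Cₑ = (0.1495 − 0.03162) / 0.22 = 0.5357 mg/L.

0.536 mg/L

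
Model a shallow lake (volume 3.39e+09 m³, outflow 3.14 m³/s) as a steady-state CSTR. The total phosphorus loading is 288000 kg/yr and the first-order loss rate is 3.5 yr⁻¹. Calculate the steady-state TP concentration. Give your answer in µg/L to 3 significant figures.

24.1 µg/L

Outflow Q = 3.14 m³/s × 3.156e+07 s/yr = 9.909e+07 m³/yr.
Steady-state CSTR mass balance: W = Q·C + k·V·C, so C = W/(Q + kV).
Q + kV = 9.909e+07 + 3.5·3.39e+09 = 1.196e+10 m³/yr.
C = 288000/1.196e+10 = 2.407e-05 kg/m³ = 0.02407 mg/L = 24.07 µg/L.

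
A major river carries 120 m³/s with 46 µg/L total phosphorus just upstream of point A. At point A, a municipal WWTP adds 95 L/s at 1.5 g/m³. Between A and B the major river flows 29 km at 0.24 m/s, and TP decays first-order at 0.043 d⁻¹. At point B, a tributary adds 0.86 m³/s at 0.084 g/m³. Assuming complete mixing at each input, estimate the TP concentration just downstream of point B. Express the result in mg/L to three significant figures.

0.0447 mg/L

46 µg/L = 0.046 mg/L.
95 L/s = 0.095 m³/s.
After input A: C = (120·0.046 + 0.095·1.5) / 120.1 = 0.04715 mg/L.
Over the 29 km reach to input B (t = 1.208e+05 s = 1.399 d), decay gives C = 0.04715·exp(−0.043·1.399) = 0.0444 mg/L.
After input B: C = (120.1·0.0444 + 0.86·0.084) / 121 = 0.04468 mg/L.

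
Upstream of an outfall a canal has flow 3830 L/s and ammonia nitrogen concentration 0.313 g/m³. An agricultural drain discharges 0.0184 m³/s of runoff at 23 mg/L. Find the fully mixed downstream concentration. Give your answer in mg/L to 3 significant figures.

0.421 mg/L

3830 L/s = 3.83 m³/s.
Flow-weighted mixing gives C = (0.0184·23 + 3.83·0.313) / (0.0184 + 3.83) = 1.622/3.848 = 0.4215 mg/L.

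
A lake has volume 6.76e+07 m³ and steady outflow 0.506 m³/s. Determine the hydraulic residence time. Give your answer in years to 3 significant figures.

Q = 0.506 m³/s × 3.156e+07 s/yr = 1.597e+07 m³/yr.
Hydraulic residence time τ = V/Q = 6.76e+07/1.597e+07 = 4.233 yr.

4.23 yr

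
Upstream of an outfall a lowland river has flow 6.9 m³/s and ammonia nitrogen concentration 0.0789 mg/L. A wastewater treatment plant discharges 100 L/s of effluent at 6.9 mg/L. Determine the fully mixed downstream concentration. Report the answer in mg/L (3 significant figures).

100 L/s = 0.1 m³/s.
Flow-weighted mixing gives C = (0.1·6.9 + 6.9·0.0789) / (0.1 + 6.9) = 1.234/7 = 0.1763 mg/L.

0.176 mg/L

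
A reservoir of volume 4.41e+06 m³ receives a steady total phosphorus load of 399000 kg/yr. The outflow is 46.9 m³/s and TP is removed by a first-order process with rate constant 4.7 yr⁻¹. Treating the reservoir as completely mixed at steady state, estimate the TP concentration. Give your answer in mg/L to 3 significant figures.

0.266 mg/L

Outflow Q = 46.9 m³/s × 3.156e+07 s/yr = 1.48e+09 m³/yr.
Steady-state CSTR mass balance: W = Q·C + k·V·C, so C = W/(Q + kV).
Q + kV = 1.48e+09 + 4.7·4.41e+06 = 1.501e+09 m³/yr.
C = 399000/1.501e+09 = 0.0002659 kg/m³ = 0.2659 mg/L.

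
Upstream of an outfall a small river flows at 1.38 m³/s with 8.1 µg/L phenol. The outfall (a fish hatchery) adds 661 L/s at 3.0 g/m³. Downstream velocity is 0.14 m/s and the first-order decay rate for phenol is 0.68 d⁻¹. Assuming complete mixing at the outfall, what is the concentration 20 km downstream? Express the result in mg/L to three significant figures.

0.317 mg/L

661 L/s = 0.661 m³/s.
8.1 µg/L = 0.0081 mg/L.
After complete mixing, C₀ = (0.661·3 + 1.38·0.0081) / 2.041 = 0.9771 mg/L.
Travel time t = 2e+04 m / 0.14 m/s = 1.429e+05 s = 1.653 d.
C = 0.9771·exp(−0.68·1.653) = 0.9771·0.3249 = 0.3174 mg/L.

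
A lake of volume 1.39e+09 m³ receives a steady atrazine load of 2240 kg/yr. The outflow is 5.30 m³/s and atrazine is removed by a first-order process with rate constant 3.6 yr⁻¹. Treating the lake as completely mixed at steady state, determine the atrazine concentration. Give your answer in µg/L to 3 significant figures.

0.433 µg/L

Outflow Q = 5.30 m³/s × 3.156e+07 s/yr = 1.673e+08 m³/yr.
Steady-state CSTR mass balance: W = Q·C + k·V·C, so C = W/(Q + kV).
Q + kV = 1.673e+08 + 3.6·1.39e+09 = 5.171e+09 m³/yr.
C = 2240/5.171e+09 = 4.332e-07 kg/m³ = 0.0004332 mg/L = 0.4332 µg/L.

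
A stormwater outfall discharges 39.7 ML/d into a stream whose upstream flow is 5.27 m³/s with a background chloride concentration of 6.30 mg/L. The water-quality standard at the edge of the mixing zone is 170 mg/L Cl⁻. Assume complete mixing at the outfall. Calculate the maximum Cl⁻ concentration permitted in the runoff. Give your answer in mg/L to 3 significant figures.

2050 mg/L

39.7 ML/d = 0.4595 m³/s.
Mass balance: 170·5.729 = 0.4595·Cₑ + 5.27·6.3.
Cₑ = (974 − 33.2) / 0.4595 = 2048 mg/L.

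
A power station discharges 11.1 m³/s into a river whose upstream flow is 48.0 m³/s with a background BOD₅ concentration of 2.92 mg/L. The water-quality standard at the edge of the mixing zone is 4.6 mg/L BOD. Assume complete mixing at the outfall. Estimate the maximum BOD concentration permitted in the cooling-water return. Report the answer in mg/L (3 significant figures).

11.9 mg/L

Mass balance: 4.6·59.1 = 11.1·Cₑ + 48·2.92.
Cₑ = (271.9 − 140.2) / 11.1 = 11.86 mg/L.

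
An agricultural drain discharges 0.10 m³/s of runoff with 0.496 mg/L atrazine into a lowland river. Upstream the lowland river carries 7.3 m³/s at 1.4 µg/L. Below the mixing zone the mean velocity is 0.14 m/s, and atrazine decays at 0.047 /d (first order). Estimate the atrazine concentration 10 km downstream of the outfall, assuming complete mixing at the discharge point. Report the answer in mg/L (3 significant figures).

0.00778 mg/L

1.4 µg/L = 0.0014 mg/L.
After complete mixing, C₀ = (0.1·0.496 + 7.3·0.0014) / 7.4 = 0.008084 mg/L.
Travel time t = 1e+04 m / 0.14 m/s = 7.143e+04 s = 0.8267 d.
C = 0.008084·exp(−0.047·0.8267) = 0.008084·0.9619 = 0.007776 mg/L.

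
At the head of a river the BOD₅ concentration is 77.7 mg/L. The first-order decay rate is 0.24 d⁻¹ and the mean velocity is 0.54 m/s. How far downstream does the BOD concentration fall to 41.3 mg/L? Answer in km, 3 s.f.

123 km

From C = C₀·e^(−kt), t = ln(C₀/C)/k = ln(77.7/41.3)/0.24 = 0.632/0.24 = 2.633 d.
Distance = v·t = 0.54 m/s × 2.275e+05 s = 1.229e+05 m = 122.9 km.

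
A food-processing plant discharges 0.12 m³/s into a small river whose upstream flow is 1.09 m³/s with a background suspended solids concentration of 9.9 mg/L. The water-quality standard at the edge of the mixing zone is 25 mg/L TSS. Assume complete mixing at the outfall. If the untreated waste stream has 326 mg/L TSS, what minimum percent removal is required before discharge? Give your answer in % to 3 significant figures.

Mass balance: 25·1.21 = 0.12·Cₑ + 1.09·9.9.
Cₑ = (30.25 − 10.79) / 0.12 = 162.2 mg/L.
Required removal = 1 − 162.2/326 = 50.26 %.

50.3 %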